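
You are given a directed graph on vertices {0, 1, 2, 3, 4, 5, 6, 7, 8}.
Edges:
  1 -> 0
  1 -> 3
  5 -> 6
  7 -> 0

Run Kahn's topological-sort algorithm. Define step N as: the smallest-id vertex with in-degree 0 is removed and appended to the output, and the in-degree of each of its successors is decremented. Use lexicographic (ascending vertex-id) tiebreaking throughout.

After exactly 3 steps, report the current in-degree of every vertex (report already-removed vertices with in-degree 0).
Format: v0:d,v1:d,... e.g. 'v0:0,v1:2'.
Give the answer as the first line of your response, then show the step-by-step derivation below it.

v0:1,v1:0,v2:0,v3:0,v4:0,v5:0,v6:1,v7:0,v8:0

step 1: output 1; order=[1]; indeg=(1,0,0,0,0,0,1,0,0)
step 2: output 2; order=[1,2]; indeg=(1,0,0,0,0,0,1,0,0)
step 3: output 3; order=[1,2,3]; indeg=(1,0,0,0,0,0,1,0,0)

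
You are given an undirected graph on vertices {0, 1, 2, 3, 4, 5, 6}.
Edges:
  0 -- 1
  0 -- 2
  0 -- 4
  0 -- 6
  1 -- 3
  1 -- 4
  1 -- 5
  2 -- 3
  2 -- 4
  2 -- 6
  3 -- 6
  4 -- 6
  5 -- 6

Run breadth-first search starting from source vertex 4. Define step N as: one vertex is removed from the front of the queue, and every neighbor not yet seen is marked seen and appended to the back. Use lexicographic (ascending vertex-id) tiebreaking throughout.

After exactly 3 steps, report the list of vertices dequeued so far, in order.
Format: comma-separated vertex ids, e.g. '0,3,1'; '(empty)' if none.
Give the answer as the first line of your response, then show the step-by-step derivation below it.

4,0,1

step 1: dequeue 4; queue=[0,1,2,6]; order=4
step 2: dequeue 0; queue=[1,2,6]; order=4,0
step 3: dequeue 1; queue=[2,6,3,5]; order=4,0,1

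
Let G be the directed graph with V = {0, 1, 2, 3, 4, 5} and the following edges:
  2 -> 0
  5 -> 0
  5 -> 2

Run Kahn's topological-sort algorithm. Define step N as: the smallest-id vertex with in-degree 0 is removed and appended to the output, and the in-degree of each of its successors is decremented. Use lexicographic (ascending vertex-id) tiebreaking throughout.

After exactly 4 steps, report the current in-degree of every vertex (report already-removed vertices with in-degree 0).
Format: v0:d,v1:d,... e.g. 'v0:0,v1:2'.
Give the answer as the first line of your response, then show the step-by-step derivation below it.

v0:1,v1:0,v2:0,v3:0,v4:0,v5:0

step 1: output 1; order=[1]; indeg=(2,0,1,0,0,0)
step 2: output 3; order=[1,3]; indeg=(2,0,1,0,0,0)
step 3: output 4; order=[1,3,4]; indeg=(2,0,1,0,0,0)
step 4: output 5; order=[1,3,4,5]; indeg=(1,0,0,0,0,0)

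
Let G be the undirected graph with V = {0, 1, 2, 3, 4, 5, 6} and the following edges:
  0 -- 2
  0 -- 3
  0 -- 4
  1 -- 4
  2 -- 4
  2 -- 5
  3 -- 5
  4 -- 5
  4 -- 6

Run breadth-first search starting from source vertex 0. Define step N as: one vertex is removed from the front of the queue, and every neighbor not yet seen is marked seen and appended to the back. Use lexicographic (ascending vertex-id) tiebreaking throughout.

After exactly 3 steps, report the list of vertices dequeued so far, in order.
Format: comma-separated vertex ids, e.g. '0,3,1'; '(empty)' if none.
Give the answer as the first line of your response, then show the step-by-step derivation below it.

0,2,3

step 1: dequeue 0; queue=[2,3,4]; order=0
step 2: dequeue 2; queue=[3,4,5]; order=0,2
step 3: dequeue 3; queue=[4,5]; order=0,2,3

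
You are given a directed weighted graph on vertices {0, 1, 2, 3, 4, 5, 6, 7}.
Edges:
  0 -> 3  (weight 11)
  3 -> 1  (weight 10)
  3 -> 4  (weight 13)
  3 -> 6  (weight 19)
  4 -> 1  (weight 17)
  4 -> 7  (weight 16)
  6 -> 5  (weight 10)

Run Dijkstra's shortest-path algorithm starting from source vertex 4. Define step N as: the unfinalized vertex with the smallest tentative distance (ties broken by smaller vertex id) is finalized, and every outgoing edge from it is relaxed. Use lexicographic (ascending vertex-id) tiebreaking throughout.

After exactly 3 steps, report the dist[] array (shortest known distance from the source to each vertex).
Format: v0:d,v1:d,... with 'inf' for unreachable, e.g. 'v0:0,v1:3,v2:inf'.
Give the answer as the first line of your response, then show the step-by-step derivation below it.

v0:inf,v1:17,v2:inf,v3:inf,v4:0,v5:inf,v6:inf,v7:16

step 1: dist = v0:inf,v1:17,v2:inf,v3:inf,v4:0,v5:inf,v6:inf,v7:16
step 2: dist = v0:inf,v1:17,v2:inf,v3:inf,v4:0,v5:inf,v6:inf,v7:16
step 3: dist = v0:inf,v1:17,v2:inf,v3:inf,v4:0,v5:inf,v6:inf,v7:16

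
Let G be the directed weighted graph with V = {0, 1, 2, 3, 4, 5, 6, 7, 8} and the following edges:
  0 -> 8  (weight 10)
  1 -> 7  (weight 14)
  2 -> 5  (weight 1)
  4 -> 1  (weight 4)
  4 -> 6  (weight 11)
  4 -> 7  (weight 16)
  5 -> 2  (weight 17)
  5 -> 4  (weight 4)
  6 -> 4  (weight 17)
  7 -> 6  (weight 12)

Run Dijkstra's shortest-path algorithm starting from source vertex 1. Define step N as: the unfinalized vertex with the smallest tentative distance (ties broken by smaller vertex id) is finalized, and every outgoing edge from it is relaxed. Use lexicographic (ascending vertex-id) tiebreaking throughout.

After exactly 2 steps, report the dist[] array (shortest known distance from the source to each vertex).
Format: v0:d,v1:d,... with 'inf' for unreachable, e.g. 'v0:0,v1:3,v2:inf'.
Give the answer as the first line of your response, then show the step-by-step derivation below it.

v0:inf,v1:0,v2:inf,v3:inf,v4:inf,v5:inf,v6:26,v7:14,v8:inf

step 1: dist = v0:inf,v1:0,v2:inf,v3:inf,v4:inf,v5:inf,v6:inf,v7:14,v8:inf
step 2: dist = v0:inf,v1:0,v2:inf,v3:inf,v4:inf,v5:inf,v6:26,v7:14,v8:inf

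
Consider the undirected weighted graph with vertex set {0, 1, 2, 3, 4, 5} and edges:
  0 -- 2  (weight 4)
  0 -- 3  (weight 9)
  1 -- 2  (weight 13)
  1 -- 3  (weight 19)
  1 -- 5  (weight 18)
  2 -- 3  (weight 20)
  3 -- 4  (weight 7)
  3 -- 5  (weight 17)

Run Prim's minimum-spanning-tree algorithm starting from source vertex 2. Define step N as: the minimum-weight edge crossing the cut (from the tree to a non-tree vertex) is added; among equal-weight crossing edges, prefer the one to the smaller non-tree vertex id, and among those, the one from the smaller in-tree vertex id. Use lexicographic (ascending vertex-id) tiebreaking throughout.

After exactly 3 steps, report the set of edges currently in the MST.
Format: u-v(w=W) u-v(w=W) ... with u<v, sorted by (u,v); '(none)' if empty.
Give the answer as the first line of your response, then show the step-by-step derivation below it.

0-2(w=4) 0-3(w=9) 3-4(w=7)

step 1: add edge 0-2 (w=4); MST = {0-2(w=4)}
step 2: add edge 0-3 (w=9); MST = {0-2(w=4) 0-3(w=9)}
step 3: add edge 3-4 (w=7); MST = {0-2(w=4) 0-3(w=9) 3-4(w=7)}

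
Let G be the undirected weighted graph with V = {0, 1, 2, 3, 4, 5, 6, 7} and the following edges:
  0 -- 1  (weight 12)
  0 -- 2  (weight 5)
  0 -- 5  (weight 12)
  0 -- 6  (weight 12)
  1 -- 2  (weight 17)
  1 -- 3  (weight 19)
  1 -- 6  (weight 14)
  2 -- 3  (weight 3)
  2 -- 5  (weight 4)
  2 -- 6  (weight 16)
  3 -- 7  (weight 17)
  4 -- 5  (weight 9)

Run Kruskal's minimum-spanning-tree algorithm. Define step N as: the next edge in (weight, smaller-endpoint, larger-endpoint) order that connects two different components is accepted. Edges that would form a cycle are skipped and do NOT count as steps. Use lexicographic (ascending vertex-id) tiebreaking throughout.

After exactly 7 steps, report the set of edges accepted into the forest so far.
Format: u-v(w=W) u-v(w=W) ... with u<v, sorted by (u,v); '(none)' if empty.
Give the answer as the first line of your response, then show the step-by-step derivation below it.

0-1(w=12) 0-2(w=5) 0-6(w=12) 2-3(w=3) 2-5(w=4) 3-7(w=17) 4-5(w=9)

step 1: add edge 2-3 (w=3); MST = {2-3(w=3)}
step 2: add edge 2-5 (w=4); MST = {2-3(w=3) 2-5(w=4)}
step 3: add edge 0-2 (w=5); MST = {0-2(w=5) 2-3(w=3) 2-5(w=4)}
step 4: add edge 4-5 (w=9); MST = {0-2(w=5) 2-3(w=3) 2-5(w=4) 4-5(w=9)}
step 5: add edge 0-1 (w=12); MST = {0-1(w=12) 0-2(w=5) 2-3(w=3) 2-5(w=4) 4-5(w=9)}
step 6: add edge 0-6 (w=12); MST = {0-1(w=12) 0-2(w=5) 0-6(w=12) 2-3(w=3) 2-5(w=4) 4-5(w=9)}
step 7: add edge 3-7 (w=17); MST = {0-1(w=12) 0-2(w=5) 0-6(w=12) 2-3(w=3) 2-5(w=4) 3-7(w=17) 4-5(w=9)}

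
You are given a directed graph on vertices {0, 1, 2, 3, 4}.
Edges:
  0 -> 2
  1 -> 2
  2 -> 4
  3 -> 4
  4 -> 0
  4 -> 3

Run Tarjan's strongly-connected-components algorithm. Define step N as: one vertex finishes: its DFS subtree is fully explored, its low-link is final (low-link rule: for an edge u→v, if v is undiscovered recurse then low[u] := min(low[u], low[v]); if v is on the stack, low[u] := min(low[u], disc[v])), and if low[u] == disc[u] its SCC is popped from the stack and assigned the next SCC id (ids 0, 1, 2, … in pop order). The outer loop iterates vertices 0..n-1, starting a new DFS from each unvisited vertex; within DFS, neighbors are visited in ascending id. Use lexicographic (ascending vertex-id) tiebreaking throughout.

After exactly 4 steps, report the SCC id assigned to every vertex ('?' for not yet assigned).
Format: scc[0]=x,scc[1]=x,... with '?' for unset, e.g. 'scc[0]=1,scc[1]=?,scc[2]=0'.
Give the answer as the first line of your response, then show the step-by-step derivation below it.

scc[0]=0,scc[1]=?,scc[2]=0,scc[3]=0,scc[4]=0

step 1: low=(low[0]=0,low[1]=?,low[2]=1,low[3]=2,low[4]=0); scc=(scc[0]=?,scc[1]=?,scc[2]=?,scc[3]=?,scc[4]=?)
step 2: low=(low[0]=0,low[1]=?,low[2]=1,low[3]=2,low[4]=0); scc=(scc[0]=?,scc[1]=?,scc[2]=?,scc[3]=?,scc[4]=?)
step 3: low=(low[0]=0,low[1]=?,low[2]=0,low[3]=2,low[4]=0); scc=(scc[0]=?,scc[1]=?,scc[2]=?,scc[3]=?,scc[4]=?)
step 4: low=(low[0]=0,low[1]=?,low[2]=0,low[3]=2,low[4]=0); scc=(scc[0]=0,scc[1]=?,scc[2]=0,scc[3]=0,scc[4]=0)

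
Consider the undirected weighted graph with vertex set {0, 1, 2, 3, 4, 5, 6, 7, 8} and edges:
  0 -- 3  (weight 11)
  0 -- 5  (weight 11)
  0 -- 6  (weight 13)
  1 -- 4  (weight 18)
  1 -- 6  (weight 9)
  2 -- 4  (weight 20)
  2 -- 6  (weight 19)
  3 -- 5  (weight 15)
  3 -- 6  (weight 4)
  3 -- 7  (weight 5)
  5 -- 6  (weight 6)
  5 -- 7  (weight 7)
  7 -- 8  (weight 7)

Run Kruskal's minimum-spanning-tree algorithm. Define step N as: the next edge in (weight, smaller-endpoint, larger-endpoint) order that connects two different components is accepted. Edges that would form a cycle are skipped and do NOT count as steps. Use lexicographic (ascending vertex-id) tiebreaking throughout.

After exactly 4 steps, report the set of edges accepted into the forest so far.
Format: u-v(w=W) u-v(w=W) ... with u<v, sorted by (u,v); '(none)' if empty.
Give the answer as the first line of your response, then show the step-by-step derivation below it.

3-6(w=4) 3-7(w=5) 5-6(w=6) 7-8(w=7)

step 1: add edge 3-6 (w=4); MST = {3-6(w=4)}
step 2: add edge 3-7 (w=5); MST = {3-6(w=4) 3-7(w=5)}
step 3: add edge 5-6 (w=6); MST = {3-6(w=4) 3-7(w=5) 5-6(w=6)}
step 4: add edge 7-8 (w=7); MST = {3-6(w=4) 3-7(w=5) 5-6(w=6) 7-8(w=7)}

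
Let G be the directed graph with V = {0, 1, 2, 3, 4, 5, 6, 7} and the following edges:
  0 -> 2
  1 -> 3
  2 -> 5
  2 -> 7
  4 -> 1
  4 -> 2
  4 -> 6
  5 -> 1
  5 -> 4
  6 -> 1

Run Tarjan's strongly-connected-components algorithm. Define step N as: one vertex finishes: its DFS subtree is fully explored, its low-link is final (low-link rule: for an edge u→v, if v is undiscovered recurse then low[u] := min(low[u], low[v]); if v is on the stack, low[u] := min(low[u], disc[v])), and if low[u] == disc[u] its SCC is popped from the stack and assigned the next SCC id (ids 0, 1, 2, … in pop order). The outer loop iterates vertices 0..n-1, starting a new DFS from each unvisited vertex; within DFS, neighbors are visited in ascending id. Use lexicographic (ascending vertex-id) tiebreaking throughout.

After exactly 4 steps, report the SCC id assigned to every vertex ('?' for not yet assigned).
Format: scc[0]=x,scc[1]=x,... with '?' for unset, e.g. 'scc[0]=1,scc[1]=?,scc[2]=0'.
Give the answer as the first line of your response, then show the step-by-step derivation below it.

scc[0]=?,scc[1]=1,scc[2]=?,scc[3]=0,scc[4]=?,scc[5]=?,scc[6]=2,scc[7]=?

step 1: low=(low[0]=0,low[1]=3,low[2]=1,low[3]=4,low[4]=?,low[5]=2,low[6]=?,low[7]=?); scc=(scc[0]=?,scc[1]=?,scc[2]=?,scc[3]=0,scc[4]=?,scc[5]=?,scc[6]=?,scc[7]=?)
step 2: low=(low[0]=0,low[1]=3,low[2]=1,low[3]=4,low[4]=?,low[5]=2,low[6]=?,low[7]=?); scc=(scc[0]=?,scc[1]=1,scc[2]=?,scc[3]=0,scc[4]=?,scc[5]=?,scc[6]=?,scc[7]=?)
step 3: low=(low[0]=0,low[1]=3,low[2]=1,low[3]=4,low[4]=1,low[5]=2,low[6]=6,low[7]=?); scc=(scc[0]=?,scc[1]=1,scc[2]=?,scc[3]=0,scc[4]=?,scc[5]=?,scc[6]=2,scc[7]=?)
step 4: low=(low[0]=0,low[1]=3,low[2]=1,low[3]=4,low[4]=1,low[5]=2,low[6]=6,low[7]=?); scc=(scc[0]=?,scc[1]=1,scc[2]=?,scc[3]=0,scc[4]=?,scc[5]=?,scc[6]=2,scc[7]=?)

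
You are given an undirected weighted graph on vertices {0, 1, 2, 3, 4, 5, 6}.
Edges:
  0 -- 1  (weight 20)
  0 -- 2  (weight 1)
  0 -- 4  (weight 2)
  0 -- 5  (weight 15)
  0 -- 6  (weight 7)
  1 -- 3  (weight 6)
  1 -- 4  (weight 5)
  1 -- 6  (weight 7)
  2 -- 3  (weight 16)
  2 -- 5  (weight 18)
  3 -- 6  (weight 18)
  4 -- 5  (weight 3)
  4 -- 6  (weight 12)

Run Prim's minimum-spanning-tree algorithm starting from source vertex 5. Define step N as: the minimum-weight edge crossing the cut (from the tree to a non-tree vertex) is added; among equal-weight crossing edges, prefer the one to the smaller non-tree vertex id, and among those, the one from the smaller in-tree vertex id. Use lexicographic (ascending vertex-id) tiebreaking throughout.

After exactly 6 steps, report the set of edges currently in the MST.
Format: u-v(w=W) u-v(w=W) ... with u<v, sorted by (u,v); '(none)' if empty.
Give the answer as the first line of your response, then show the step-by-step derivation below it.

0-2(w=1) 0-4(w=2) 0-6(w=7) 1-3(w=6) 1-4(w=5) 4-5(w=3)

step 1: add edge 4-5 (w=3); MST = {4-5(w=3)}
step 2: add edge 0-4 (w=2); MST = {0-4(w=2) 4-5(w=3)}
step 3: add edge 0-2 (w=1); MST = {0-2(w=1) 0-4(w=2) 4-5(w=3)}
step 4: add edge 1-4 (w=5); MST = {0-2(w=1) 0-4(w=2) 1-4(w=5) 4-5(w=3)}
step 5: add edge 1-3 (w=6); MST = {0-2(w=1) 0-4(w=2) 1-3(w=6) 1-4(w=5) 4-5(w=3)}
step 6: add edge 0-6 (w=7); MST = {0-2(w=1) 0-4(w=2) 0-6(w=7) 1-3(w=6) 1-4(w=5) 4-5(w=3)}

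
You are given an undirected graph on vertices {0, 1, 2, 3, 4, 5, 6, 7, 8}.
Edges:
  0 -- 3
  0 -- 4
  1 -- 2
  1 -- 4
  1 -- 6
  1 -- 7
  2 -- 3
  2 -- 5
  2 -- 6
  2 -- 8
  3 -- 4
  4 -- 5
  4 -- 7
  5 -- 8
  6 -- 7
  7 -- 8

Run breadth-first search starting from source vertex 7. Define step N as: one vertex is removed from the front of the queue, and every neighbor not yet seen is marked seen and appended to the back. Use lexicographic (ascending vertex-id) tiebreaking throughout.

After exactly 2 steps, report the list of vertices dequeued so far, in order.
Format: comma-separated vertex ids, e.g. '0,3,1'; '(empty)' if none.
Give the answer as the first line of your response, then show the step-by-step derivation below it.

7,1

step 1: dequeue 7; queue=[1,4,6,8]; order=7
step 2: dequeue 1; queue=[4,6,8,2]; order=7,1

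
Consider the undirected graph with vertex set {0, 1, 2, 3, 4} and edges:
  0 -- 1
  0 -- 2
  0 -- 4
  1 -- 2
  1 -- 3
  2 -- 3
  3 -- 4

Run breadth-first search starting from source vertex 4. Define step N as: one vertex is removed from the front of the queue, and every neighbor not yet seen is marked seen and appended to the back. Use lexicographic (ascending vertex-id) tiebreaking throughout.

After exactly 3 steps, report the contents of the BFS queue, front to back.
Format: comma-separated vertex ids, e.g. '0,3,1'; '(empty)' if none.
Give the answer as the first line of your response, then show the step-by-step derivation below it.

1,2

step 1: dequeue 4; queue=[0,3]; order=4
step 2: dequeue 0; queue=[3,1,2]; order=4,0
step 3: dequeue 3; queue=[1,2]; order=4,0,3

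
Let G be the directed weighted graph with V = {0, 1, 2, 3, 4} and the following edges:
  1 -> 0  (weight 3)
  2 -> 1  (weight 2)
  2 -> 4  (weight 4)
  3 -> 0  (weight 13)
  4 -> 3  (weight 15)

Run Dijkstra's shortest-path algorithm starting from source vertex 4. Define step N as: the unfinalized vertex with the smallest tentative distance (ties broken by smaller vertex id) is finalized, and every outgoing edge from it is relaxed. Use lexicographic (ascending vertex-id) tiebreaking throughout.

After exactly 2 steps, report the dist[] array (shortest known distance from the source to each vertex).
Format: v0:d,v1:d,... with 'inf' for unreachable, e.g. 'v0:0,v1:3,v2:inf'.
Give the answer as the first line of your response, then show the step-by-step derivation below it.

v0:28,v1:inf,v2:inf,v3:15,v4:0

step 1: dist = v0:inf,v1:inf,v2:inf,v3:15,v4:0
step 2: dist = v0:28,v1:inf,v2:inf,v3:15,v4:0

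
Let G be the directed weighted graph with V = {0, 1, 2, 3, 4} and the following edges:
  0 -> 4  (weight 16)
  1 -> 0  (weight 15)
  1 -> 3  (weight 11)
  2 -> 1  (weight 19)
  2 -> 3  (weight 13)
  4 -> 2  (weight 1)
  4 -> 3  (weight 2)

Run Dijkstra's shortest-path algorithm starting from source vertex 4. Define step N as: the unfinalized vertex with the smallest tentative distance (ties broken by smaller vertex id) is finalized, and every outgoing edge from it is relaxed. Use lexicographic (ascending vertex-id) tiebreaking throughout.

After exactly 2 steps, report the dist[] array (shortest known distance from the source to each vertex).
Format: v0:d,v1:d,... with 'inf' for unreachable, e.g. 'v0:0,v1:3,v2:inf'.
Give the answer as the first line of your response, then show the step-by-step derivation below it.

v0:inf,v1:20,v2:1,v3:2,v4:0

step 1: dist = v0:inf,v1:inf,v2:1,v3:2,v4:0
step 2: dist = v0:inf,v1:20,v2:1,v3:2,v4:0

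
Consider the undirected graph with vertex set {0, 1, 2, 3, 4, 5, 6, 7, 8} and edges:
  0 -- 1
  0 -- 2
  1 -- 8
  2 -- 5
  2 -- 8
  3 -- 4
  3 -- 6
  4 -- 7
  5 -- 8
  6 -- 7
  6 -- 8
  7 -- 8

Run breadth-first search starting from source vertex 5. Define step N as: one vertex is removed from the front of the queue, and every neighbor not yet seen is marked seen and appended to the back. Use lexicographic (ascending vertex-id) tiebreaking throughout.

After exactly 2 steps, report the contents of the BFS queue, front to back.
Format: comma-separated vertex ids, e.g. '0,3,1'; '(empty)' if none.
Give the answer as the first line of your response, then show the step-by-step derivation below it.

8,0

step 1: dequeue 5; queue=[2,8]; order=5
step 2: dequeue 2; queue=[8,0]; order=5,2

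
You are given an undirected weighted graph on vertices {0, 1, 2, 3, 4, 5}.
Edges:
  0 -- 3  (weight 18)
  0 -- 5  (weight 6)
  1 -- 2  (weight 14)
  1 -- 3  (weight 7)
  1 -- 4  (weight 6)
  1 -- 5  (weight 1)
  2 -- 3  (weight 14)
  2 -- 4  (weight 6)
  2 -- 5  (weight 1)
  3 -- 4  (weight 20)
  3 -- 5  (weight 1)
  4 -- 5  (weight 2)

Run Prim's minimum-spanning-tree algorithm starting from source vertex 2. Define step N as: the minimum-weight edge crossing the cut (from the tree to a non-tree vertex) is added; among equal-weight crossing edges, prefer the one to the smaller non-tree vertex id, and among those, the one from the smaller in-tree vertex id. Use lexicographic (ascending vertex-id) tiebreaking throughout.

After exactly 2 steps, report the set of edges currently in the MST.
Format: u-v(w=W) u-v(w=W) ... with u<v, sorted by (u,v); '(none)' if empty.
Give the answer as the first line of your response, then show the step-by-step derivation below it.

1-5(w=1) 2-5(w=1)

step 1: add edge 2-5 (w=1); MST = {2-5(w=1)}
step 2: add edge 1-5 (w=1); MST = {1-5(w=1) 2-5(w=1)}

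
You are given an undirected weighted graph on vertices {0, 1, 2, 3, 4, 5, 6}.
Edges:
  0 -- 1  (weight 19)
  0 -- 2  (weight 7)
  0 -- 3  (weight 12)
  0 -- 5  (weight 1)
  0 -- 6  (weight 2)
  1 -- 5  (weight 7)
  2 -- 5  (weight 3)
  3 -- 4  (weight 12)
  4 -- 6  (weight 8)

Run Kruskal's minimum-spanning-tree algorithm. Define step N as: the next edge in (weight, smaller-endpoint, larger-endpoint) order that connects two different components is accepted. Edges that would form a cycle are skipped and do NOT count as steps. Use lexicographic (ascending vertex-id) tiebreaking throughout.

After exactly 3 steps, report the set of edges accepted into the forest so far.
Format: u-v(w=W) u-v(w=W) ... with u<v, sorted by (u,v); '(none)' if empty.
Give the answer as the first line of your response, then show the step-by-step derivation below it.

0-5(w=1) 0-6(w=2) 2-5(w=3)

step 1: add edge 0-5 (w=1); MST = {0-5(w=1)}
step 2: add edge 0-6 (w=2); MST = {0-5(w=1) 0-6(w=2)}
step 3: add edge 2-5 (w=3); MST = {0-5(w=1) 0-6(w=2) 2-5(w=3)}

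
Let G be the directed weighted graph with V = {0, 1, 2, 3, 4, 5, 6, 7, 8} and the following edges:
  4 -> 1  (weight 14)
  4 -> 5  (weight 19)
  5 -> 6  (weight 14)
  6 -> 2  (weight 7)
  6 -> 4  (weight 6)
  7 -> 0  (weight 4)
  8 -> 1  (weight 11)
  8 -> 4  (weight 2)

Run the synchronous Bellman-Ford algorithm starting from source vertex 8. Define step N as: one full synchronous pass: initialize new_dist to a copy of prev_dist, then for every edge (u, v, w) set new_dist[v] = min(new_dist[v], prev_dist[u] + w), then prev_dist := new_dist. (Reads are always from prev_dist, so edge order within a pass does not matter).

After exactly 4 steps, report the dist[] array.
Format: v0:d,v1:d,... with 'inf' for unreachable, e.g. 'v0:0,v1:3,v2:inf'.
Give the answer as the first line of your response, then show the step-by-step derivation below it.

v0:inf,v1:11,v2:42,v3:inf,v4:2,v5:21,v6:35,v7:inf,v8:0

step 1: dist = v0:inf,v1:11,v2:inf,v3:inf,v4:2,v5:inf,v6:inf,v7:inf,v8:0
step 2: dist = v0:inf,v1:11,v2:inf,v3:inf,v4:2,v5:21,v6:inf,v7:inf,v8:0
step 3: dist = v0:inf,v1:11,v2:inf,v3:inf,v4:2,v5:21,v6:35,v7:inf,v8:0
step 4: dist = v0:inf,v1:11,v2:42,v3:inf,v4:2,v5:21,v6:35,v7:inf,v8:0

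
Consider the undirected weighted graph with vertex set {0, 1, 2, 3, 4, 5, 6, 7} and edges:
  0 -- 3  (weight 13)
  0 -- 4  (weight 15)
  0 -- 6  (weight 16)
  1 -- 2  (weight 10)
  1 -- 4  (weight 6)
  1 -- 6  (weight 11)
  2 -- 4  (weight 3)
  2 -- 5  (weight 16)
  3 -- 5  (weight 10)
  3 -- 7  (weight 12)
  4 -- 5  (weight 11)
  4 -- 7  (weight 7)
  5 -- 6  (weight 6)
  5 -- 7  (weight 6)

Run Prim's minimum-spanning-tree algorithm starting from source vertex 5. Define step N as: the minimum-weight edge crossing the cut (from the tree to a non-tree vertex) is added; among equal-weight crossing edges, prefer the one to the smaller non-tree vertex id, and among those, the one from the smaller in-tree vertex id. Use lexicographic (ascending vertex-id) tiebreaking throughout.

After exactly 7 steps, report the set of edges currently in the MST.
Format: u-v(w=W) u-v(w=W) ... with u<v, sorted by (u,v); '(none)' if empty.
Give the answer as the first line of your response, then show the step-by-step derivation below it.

0-3(w=13) 1-4(w=6) 2-4(w=3) 3-5(w=10) 4-7(w=7) 5-6(w=6) 5-7(w=6)

step 1: add edge 5-6 (w=6); MST = {5-6(w=6)}
step 2: add edge 5-7 (w=6); MST = {5-6(w=6) 5-7(w=6)}
step 3: add edge 4-7 (w=7); MST = {4-7(w=7) 5-6(w=6) 5-7(w=6)}
step 4: add edge 2-4 (w=3); MST = {2-4(w=3) 4-7(w=7) 5-6(w=6) 5-7(w=6)}
step 5: add edge 1-4 (w=6); MST = {1-4(w=6) 2-4(w=3) 4-7(w=7) 5-6(w=6) 5-7(w=6)}
step 6: add edge 3-5 (w=10); MST = {1-4(w=6) 2-4(w=3) 3-5(w=10) 4-7(w=7) 5-6(w=6) 5-7(w=6)}
step 7: add edge 0-3 (w=13); MST = {0-3(w=13) 1-4(w=6) 2-4(w=3) 3-5(w=10) 4-7(w=7) 5-6(w=6) 5-7(w=6)}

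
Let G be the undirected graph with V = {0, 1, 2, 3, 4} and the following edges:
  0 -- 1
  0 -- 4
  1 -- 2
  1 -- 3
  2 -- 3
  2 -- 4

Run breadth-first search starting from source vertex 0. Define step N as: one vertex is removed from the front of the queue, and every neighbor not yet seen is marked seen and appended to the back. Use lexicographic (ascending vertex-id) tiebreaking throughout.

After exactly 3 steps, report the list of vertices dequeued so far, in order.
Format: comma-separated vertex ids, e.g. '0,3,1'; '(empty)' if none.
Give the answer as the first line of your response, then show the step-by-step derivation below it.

0,1,4

step 1: dequeue 0; queue=[1,4]; order=0
step 2: dequeue 1; queue=[4,2,3]; order=0,1
step 3: dequeue 4; queue=[2,3]; order=0,1,4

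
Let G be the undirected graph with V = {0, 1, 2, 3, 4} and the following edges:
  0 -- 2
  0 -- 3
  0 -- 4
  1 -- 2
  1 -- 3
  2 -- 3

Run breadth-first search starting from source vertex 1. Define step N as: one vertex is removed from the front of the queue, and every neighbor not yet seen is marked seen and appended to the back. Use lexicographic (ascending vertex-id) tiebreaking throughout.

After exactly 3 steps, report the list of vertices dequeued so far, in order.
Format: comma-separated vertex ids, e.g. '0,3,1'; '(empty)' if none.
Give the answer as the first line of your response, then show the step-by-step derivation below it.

1,2,3

step 1: dequeue 1; queue=[2,3]; order=1
step 2: dequeue 2; queue=[3,0]; order=1,2
step 3: dequeue 3; queue=[0]; order=1,2,3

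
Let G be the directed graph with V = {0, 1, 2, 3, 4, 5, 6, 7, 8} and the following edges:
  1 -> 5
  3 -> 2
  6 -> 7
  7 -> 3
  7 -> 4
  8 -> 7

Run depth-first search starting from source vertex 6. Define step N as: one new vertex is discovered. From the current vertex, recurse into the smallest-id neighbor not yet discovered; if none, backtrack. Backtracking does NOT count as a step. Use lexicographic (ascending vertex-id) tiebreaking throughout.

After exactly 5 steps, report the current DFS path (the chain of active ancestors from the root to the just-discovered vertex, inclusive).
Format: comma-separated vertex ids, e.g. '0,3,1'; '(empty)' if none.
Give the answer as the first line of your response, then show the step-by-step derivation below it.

6,7,4

step 1: discover 6; path=6; order=6
step 2: discover 7; path=6>7; order=6,7
step 3: discover 3; path=6>7>3; order=6,7,3
step 4: discover 2; path=6>7>3>2; order=6,7,3,2
step 5: discover 4; path=6>7>4; order=6,7,3,2,4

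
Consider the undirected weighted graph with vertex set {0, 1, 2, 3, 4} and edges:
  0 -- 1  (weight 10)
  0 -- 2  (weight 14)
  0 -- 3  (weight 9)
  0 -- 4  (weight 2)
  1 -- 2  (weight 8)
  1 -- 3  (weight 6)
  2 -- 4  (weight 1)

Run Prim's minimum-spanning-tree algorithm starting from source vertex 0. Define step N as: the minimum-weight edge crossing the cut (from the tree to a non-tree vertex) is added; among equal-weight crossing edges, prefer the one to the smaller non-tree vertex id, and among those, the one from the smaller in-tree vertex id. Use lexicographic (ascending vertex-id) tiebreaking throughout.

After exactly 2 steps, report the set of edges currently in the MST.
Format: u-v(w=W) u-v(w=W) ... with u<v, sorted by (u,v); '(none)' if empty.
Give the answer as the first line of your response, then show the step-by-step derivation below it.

0-4(w=2) 2-4(w=1)

step 1: add edge 0-4 (w=2); MST = {0-4(w=2)}
step 2: add edge 2-4 (w=1); MST = {0-4(w=2) 2-4(w=1)}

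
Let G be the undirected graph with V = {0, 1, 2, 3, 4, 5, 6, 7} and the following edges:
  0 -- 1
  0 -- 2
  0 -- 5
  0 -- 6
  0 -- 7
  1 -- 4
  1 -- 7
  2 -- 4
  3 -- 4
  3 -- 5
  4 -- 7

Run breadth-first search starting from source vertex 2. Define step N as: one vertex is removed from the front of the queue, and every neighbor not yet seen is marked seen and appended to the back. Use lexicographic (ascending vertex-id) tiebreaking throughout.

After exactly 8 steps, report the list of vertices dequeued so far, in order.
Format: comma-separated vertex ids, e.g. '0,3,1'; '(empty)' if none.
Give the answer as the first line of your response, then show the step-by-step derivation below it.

2,0,4,1,5,6,7,3

step 1: dequeue 2; queue=[0,4]; order=2
step 2: dequeue 0; queue=[4,1,5,6,7]; order=2,0
step 3: dequeue 4; queue=[1,5,6,7,3]; order=2,0,4
step 4: dequeue 1; queue=[5,6,7,3]; order=2,0,4,1
step 5: dequeue 5; queue=[6,7,3]; order=2,0,4,1,5
step 6: dequeue 6; queue=[7,3]; order=2,0,4,1,5,6
step 7: dequeue 7; queue=[3]; order=2,0,4,1,5,6,7
step 8: dequeue 3; queue=[(empty)]; order=2,0,4,1,5,6,7,3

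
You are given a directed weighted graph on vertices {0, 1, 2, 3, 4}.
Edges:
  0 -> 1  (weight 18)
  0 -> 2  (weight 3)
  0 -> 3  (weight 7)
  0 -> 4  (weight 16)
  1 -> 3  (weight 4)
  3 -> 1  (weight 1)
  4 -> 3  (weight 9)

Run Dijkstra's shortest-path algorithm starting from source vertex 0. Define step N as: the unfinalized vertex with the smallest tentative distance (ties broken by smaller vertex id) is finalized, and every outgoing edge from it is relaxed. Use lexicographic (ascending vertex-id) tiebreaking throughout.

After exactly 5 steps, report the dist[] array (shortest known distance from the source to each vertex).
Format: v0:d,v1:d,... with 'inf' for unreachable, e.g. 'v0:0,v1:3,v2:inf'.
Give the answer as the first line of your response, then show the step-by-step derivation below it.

v0:0,v1:8,v2:3,v3:7,v4:16

step 1: dist = v0:0,v1:18,v2:3,v3:7,v4:16
step 2: dist = v0:0,v1:18,v2:3,v3:7,v4:16
step 3: dist = v0:0,v1:8,v2:3,v3:7,v4:16
step 4: dist = v0:0,v1:8,v2:3,v3:7,v4:16
step 5: dist = v0:0,v1:8,v2:3,v3:7,v4:16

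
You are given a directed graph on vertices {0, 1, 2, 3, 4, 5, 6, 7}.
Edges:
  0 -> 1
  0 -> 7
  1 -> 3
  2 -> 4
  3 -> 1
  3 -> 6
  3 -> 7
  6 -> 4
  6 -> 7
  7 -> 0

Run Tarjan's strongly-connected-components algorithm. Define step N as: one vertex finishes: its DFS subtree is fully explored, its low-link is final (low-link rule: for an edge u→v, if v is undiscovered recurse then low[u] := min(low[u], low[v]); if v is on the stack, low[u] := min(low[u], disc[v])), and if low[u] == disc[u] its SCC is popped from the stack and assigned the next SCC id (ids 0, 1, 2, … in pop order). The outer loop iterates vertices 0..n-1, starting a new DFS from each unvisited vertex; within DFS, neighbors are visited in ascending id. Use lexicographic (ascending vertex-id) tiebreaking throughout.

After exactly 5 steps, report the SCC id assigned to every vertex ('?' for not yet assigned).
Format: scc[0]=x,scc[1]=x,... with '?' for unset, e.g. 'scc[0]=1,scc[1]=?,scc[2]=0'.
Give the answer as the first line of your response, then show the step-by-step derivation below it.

scc[0]=?,scc[1]=?,scc[2]=?,scc[3]=?,scc[4]=0,scc[5]=?,scc[6]=?,scc[7]=?

step 1: low=(low[0]=0,low[1]=1,low[2]=?,low[3]=1,low[4]=4,low[5]=?,low[6]=3,low[7]=?); scc=(scc[0]=?,scc[1]=?,scc[2]=?,scc[3]=?,scc[4]=0,scc[5]=?,scc[6]=?,scc[7]=?)
step 2: low=(low[0]=0,low[1]=1,low[2]=?,low[3]=1,low[4]=4,low[5]=?,low[6]=3,low[7]=0); scc=(scc[0]=?,scc[1]=?,scc[2]=?,scc[3]=?,scc[4]=0,scc[5]=?,scc[6]=?,scc[7]=?)
step 3: low=(low[0]=0,low[1]=1,low[2]=?,low[3]=1,low[4]=4,low[5]=?,low[6]=0,low[7]=0); scc=(scc[0]=?,scc[1]=?,scc[2]=?,scc[3]=?,scc[4]=0,scc[5]=?,scc[6]=?,scc[7]=?)
step 4: low=(low[0]=0,low[1]=1,low[2]=?,low[3]=0,low[4]=4,low[5]=?,low[6]=0,low[7]=0); scc=(scc[0]=?,scc[1]=?,scc[2]=?,scc[3]=?,scc[4]=0,scc[5]=?,scc[6]=?,scc[7]=?)
step 5: low=(low[0]=0,low[1]=0,low[2]=?,low[3]=0,low[4]=4,low[5]=?,low[6]=0,low[7]=0); scc=(scc[0]=?,scc[1]=?,scc[2]=?,scc[3]=?,scc[4]=0,scc[5]=?,scc[6]=?,scc[7]=?)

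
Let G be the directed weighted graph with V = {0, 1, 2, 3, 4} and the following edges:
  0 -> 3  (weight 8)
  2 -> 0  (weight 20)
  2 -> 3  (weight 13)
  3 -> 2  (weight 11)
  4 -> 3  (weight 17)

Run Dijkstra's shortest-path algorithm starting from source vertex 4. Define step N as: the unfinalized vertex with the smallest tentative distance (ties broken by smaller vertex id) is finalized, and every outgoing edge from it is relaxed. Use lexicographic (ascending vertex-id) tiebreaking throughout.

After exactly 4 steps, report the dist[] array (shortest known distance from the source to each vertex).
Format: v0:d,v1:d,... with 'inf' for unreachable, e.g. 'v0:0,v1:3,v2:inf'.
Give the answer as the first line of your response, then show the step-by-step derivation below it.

v0:48,v1:inf,v2:28,v3:17,v4:0

step 1: dist = v0:inf,v1:inf,v2:inf,v3:17,v4:0
step 2: dist = v0:inf,v1:inf,v2:28,v3:17,v4:0
step 3: dist = v0:48,v1:inf,v2:28,v3:17,v4:0
step 4: dist = v0:48,v1:inf,v2:28,v3:17,v4:0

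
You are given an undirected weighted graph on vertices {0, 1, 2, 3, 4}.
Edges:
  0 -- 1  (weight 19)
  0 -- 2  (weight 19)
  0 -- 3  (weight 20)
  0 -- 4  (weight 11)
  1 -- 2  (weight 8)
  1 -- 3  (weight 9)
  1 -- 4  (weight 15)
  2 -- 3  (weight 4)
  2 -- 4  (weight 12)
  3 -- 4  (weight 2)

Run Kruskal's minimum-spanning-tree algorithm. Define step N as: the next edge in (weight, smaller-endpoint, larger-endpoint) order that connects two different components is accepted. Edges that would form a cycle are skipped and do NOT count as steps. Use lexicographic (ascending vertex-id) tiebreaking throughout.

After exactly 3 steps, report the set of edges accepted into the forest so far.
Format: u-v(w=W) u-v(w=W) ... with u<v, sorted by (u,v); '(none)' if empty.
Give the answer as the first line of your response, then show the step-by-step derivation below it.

1-2(w=8) 2-3(w=4) 3-4(w=2)

step 1: add edge 3-4 (w=2); MST = {3-4(w=2)}
step 2: add edge 2-3 (w=4); MST = {2-3(w=4) 3-4(w=2)}
step 3: add edge 1-2 (w=8); MST = {1-2(w=8) 2-3(w=4) 3-4(w=2)}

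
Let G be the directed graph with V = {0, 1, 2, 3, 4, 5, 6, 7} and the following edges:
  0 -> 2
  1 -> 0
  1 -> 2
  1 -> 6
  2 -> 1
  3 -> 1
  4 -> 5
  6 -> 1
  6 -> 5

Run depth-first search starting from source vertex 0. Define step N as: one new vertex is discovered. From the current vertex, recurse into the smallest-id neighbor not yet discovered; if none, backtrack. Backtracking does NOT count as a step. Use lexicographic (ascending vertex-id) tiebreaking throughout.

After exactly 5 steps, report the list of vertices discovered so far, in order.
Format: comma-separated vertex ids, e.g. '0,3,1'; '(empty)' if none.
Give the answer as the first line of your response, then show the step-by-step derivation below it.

0,2,1,6,5

step 1: discover 0; path=0; order=0
step 2: discover 2; path=0>2; order=0,2
step 3: discover 1; path=0>2>1; order=0,2,1
step 4: discover 6; path=0>2>1>6; order=0,2,1,6
step 5: discover 5; path=0>2>1>6>5; order=0,2,1,6,5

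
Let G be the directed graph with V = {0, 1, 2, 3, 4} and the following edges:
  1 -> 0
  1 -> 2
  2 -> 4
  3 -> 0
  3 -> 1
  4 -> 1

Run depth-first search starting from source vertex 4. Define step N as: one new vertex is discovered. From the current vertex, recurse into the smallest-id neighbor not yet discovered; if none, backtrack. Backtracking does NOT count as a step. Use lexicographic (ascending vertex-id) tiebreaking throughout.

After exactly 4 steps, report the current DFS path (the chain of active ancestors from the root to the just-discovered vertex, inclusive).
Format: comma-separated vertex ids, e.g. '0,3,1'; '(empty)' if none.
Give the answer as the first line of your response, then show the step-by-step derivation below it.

4,1,2

step 1: discover 4; path=4; order=4
step 2: discover 1; path=4>1; order=4,1
step 3: discover 0; path=4>1>0; order=4,1,0
step 4: discover 2; path=4>1>2; order=4,1,0,2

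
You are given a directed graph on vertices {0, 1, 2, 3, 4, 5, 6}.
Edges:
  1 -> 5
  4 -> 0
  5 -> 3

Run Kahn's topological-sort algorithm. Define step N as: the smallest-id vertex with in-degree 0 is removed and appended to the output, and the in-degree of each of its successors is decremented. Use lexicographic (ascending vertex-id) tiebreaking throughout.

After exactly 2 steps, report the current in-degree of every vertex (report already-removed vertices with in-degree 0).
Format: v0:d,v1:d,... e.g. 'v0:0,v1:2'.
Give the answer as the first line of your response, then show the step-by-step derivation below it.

v0:1,v1:0,v2:0,v3:1,v4:0,v5:0,v6:0

step 1: output 1; order=[1]; indeg=(1,0,0,1,0,0,0)
step 2: output 2; order=[1,2]; indeg=(1,0,0,1,0,0,0)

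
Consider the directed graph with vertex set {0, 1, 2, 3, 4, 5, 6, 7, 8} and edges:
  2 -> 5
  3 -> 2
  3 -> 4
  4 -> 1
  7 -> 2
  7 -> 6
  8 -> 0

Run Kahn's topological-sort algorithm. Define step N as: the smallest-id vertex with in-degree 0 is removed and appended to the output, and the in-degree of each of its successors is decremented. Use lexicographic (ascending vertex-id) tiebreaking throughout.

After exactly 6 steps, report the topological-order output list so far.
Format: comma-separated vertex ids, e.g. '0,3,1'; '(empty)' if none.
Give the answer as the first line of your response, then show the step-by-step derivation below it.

3,4,1,7,2,5

step 1: output 3; order=[3]; indeg=(1,1,1,0,0,1,1,0,0)
step 2: output 4; order=[3,4]; indeg=(1,0,1,0,0,1,1,0,0)
step 3: output 1; order=[3,4,1]; indeg=(1,0,1,0,0,1,1,0,0)
step 4: output 7; order=[3,4,1,7]; indeg=(1,0,0,0,0,1,0,0,0)
step 5: output 2; order=[3,4,1,7,2]; indeg=(1,0,0,0,0,0,0,0,0)
step 6: output 5; order=[3,4,1,7,2,5]; indeg=(1,0,0,0,0,0,0,0,0)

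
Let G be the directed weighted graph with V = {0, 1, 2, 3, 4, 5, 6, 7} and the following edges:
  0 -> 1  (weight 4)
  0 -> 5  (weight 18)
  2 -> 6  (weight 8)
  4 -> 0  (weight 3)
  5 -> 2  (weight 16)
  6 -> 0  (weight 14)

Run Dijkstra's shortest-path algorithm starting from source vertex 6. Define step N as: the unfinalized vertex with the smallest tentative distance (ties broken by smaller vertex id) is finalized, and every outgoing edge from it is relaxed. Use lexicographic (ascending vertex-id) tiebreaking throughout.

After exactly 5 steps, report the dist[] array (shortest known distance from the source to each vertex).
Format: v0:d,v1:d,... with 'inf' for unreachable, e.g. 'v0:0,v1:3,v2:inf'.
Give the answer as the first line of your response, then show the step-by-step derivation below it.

v0:14,v1:18,v2:48,v3:inf,v4:inf,v5:32,v6:0,v7:inf

step 1: dist = v0:14,v1:inf,v2:inf,v3:inf,v4:inf,v5:inf,v6:0,v7:inf
step 2: dist = v0:14,v1:18,v2:inf,v3:inf,v4:inf,v5:32,v6:0,v7:inf
step 3: dist = v0:14,v1:18,v2:inf,v3:inf,v4:inf,v5:32,v6:0,v7:inf
step 4: dist = v0:14,v1:18,v2:48,v3:inf,v4:inf,v5:32,v6:0,v7:inf
step 5: dist = v0:14,v1:18,v2:48,v3:inf,v4:inf,v5:32,v6:0,v7:inf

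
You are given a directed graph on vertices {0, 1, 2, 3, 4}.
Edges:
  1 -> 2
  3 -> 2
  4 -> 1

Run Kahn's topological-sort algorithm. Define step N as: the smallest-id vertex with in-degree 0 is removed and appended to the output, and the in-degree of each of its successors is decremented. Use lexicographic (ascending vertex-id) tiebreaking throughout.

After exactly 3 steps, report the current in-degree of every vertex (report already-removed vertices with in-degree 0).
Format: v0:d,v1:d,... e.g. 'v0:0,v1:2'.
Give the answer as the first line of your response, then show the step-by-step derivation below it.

v0:0,v1:0,v2:1,v3:0,v4:0

step 1: output 0; order=[0]; indeg=(0,1,2,0,0)
step 2: output 3; order=[0,3]; indeg=(0,1,1,0,0)
step 3: output 4; order=[0,3,4]; indeg=(0,0,1,0,0)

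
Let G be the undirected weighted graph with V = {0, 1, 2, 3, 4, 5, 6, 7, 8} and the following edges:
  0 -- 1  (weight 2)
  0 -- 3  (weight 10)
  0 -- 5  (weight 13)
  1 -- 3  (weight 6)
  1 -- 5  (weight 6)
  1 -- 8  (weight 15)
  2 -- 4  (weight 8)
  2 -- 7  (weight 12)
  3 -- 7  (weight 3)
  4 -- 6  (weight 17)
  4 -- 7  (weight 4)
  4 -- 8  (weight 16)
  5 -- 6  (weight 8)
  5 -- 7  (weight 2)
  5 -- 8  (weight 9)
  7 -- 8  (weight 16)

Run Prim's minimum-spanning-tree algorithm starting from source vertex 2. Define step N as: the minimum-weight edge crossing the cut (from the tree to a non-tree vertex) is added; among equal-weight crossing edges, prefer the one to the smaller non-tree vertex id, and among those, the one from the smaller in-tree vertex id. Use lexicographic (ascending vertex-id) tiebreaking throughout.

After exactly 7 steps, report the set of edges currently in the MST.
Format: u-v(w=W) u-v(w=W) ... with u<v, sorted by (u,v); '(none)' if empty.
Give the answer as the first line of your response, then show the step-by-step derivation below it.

0-1(w=2) 1-3(w=6) 2-4(w=8) 3-7(w=3) 4-7(w=4) 5-6(w=8) 5-7(w=2)

step 1: add edge 2-4 (w=8); MST = {2-4(w=8)}
step 2: add edge 4-7 (w=4); MST = {2-4(w=8) 4-7(w=4)}
step 3: add edge 5-7 (w=2); MST = {2-4(w=8) 4-7(w=4) 5-7(w=2)}
step 4: add edge 3-7 (w=3); MST = {2-4(w=8) 3-7(w=3) 4-7(w=4) 5-7(w=2)}
step 5: add edge 1-3 (w=6); MST = {1-3(w=6) 2-4(w=8) 3-7(w=3) 4-7(w=4) 5-7(w=2)}
step 6: add edge 0-1 (w=2); MST = {0-1(w=2) 1-3(w=6) 2-4(w=8) 3-7(w=3) 4-7(w=4) 5-7(w=2)}
step 7: add edge 5-6 (w=8); MST = {0-1(w=2) 1-3(w=6) 2-4(w=8) 3-7(w=3) 4-7(w=4) 5-6(w=8) 5-7(w=2)}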